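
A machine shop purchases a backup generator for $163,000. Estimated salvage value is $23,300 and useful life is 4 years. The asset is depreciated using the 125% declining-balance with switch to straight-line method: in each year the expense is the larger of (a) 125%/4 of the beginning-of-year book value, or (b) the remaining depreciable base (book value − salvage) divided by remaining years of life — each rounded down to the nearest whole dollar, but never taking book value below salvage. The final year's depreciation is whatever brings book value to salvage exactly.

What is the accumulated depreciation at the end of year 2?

Depreciable base = $163,000 − $23,300 = $139,700.
Year 1: DB = ⌊$163,000 × 125%/4⌋ = $50,937; SL = ⌊$139,700/4⌋ = $34,925 → take DB $50,937. Book value $112,063.
Year 2: DB = ⌊$112,063 × 125%/4⌋ = $35,019; SL = ⌊$88,763/3⌋ = $29,587 → take DB $35,019. Book value $77,044.
Accumulated through year 2 = $163,000 − $77,044 = $85,956.

$85,956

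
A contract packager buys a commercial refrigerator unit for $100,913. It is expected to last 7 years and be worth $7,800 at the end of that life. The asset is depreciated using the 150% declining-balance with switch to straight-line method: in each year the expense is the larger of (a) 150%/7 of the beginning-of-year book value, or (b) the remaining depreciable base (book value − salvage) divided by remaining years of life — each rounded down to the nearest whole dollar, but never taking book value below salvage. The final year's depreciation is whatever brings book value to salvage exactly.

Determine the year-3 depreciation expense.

Depreciable base = $100,913 − $7,800 = $93,113.
Year 1: DB = ⌊$100,913 × 150%/7⌋ = $21,624; SL = ⌊$93,113/7⌋ = $13,301 → take DB $21,624. Book value $79,289.
Year 2: DB = ⌊$79,289 × 150%/7⌋ = $16,990; SL = ⌊$71,489/6⌋ = $11,914 → take DB $16,990. Book value $62,299.
Year 3: DB = ⌊$62,299 × 150%/7⌋ = $13,349; SL = ⌊$54,499/5⌋ = $10,899 → take DB $13,349. Book value $48,950.

$13,349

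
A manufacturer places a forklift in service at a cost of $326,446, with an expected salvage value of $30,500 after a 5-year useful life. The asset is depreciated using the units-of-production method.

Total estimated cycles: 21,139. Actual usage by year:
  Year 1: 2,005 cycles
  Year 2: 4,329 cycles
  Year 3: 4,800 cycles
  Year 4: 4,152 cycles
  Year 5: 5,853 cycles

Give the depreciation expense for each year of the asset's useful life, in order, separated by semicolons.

Depreciable base = $326,446 − $30,500 = $295,946.
Rate = $295,946 / 21,139 cycles = $14 per cycle.
Year 1: 2,005 × $14 = $28,070. Book value $298,376.
Year 2: 4,329 × $14 = $60,606. Book value $237,770.
Year 3: 4,800 × $14 = $67,200. Book value $170,570.
Year 4: 4,152 × $14 = $58,128. Book value $112,442.
Year 5: 5,853 × $14 = $81,942. Book value $30,500.

$28,070; $60,606; $67,200; $58,128; $81,942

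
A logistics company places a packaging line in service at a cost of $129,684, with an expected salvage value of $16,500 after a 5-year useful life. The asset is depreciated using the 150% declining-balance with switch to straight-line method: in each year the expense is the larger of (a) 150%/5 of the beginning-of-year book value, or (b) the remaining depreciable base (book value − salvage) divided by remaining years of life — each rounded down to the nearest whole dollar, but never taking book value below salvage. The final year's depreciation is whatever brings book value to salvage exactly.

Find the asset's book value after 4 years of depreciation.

Depreciable base = $129,684 − $16,500 = $113,184.
Year 1: DB = ⌊$129,684 × 150%/5⌋ = $38,905; SL = ⌊$113,184/5⌋ = $22,636 → take DB $38,905. Book value $90,779.
Year 2: DB = ⌊$90,779 × 150%/5⌋ = $27,233; SL = ⌊$74,279/4⌋ = $18,569 → take DB $27,233. Book value $63,546.
Year 3: DB = ⌊$63,546 × 150%/5⌋ = $19,063; SL = ⌊$47,046/3⌋ = $15,682 → take DB $19,063. Book value $44,483.
Year 4: DB = ⌊$44,483 × 150%/5⌋ = $13,344; SL = ⌊$27,983/2⌋ = $13,991 → take SL $13,991. Book value $30,492.

$30,492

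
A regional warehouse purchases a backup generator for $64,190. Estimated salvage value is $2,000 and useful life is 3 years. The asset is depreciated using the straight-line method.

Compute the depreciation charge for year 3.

Depreciable base = $64,190 − $2,000 = $62,190.
Annual expense = $62,190 / 3 = $20,730.

$20,730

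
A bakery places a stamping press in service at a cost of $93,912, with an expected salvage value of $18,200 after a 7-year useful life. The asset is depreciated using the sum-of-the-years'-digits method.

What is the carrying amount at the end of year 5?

$26,312

Depreciable base = $93,912 − $18,200 = $75,712.
Sum of the years' digits = 7+6+5+4+3+2+1 = 28.
Year 1: $75,712 × 7/28 = $18,928. Book value $74,984.
Year 2: $75,712 × 6/28 = $16,224. Book value $58,760.
Year 3: $75,712 × 5/28 = $13,520. Book value $45,240.
Year 4: $75,712 × 4/28 = $10,816. Book value $34,424.
Year 5: $75,712 × 3/28 = $8,112. Book value $26,312.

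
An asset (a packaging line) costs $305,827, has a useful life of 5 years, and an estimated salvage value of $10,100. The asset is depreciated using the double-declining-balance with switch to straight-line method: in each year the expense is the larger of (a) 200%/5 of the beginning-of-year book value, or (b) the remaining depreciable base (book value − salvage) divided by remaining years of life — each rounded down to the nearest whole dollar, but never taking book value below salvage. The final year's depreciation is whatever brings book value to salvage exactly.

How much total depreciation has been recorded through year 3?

$239,767

Depreciable base = $305,827 − $10,100 = $295,727.
Year 1: DB = ⌊$305,827 × 200%/5⌋ = $122,330; SL = ⌊$295,727/5⌋ = $59,145 → take DB $122,330. Book value $183,497.
Year 2: DB = ⌊$183,497 × 200%/5⌋ = $73,398; SL = ⌊$173,397/4⌋ = $43,349 → take DB $73,398. Book value $110,099.
Year 3: DB = ⌊$110,099 × 200%/5⌋ = $44,039; SL = ⌊$99,999/3⌋ = $33,333 → take DB $44,039. Book value $66,060.
Accumulated through year 3 = $305,827 − $66,060 = $239,767.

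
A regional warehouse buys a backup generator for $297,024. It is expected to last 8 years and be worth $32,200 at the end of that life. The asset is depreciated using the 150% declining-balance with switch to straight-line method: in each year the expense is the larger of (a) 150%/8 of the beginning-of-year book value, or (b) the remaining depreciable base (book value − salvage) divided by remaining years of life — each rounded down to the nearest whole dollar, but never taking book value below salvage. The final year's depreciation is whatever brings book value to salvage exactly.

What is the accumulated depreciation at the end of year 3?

$137,706

Depreciable base = $297,024 − $32,200 = $264,824.
Year 1: DB = ⌊$297,024 × 150%/8⌋ = $55,692; SL = ⌊$264,824/8⌋ = $33,103 → take DB $55,692. Book value $241,332.
Year 2: DB = ⌊$241,332 × 150%/8⌋ = $45,249; SL = ⌊$209,132/7⌋ = $29,876 → take DB $45,249. Book value $196,083.
Year 3: DB = ⌊$196,083 × 150%/8⌋ = $36,765; SL = ⌊$163,883/6⌋ = $27,313 → take DB $36,765. Book value $159,318.
Accumulated through year 3 = $297,024 − $159,318 = $137,706.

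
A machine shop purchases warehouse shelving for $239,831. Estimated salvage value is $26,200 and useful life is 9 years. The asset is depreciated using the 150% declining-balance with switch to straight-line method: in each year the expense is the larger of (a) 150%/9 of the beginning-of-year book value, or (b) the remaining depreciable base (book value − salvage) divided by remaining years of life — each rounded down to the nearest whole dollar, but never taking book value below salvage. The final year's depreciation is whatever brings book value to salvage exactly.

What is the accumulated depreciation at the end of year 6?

$160,993

Depreciable base = $239,831 − $26,200 = $213,631.
Year 1: DB = ⌊$239,831 × 150%/9⌋ = $39,971; SL = ⌊$213,631/9⌋ = $23,736 → take DB $39,971. Book value $199,860.
Year 2: DB = ⌊$199,860 × 150%/9⌋ = $33,310; SL = ⌊$173,660/8⌋ = $21,707 → take DB $33,310. Book value $166,550.
Year 3: DB = ⌊$166,550 × 150%/9⌋ = $27,758; SL = ⌊$140,350/7⌋ = $20,050 → take DB $27,758. Book value $138,792.
Year 4: DB = ⌊$138,792 × 150%/9⌋ = $23,132; SL = ⌊$112,592/6⌋ = $18,765 → take DB $23,132. Book value $115,660.
Year 5: DB = ⌊$115,660 × 150%/9⌋ = $19,276; SL = ⌊$89,460/5⌋ = $17,892 → take DB $19,276. Book value $96,384.
Year 6: DB = ⌊$96,384 × 150%/9⌋ = $16,064; SL = ⌊$70,184/4⌋ = $17,546 → take SL $17,546. Book value $78,838.
Accumulated through year 6 = $239,831 − $78,838 = $160,993.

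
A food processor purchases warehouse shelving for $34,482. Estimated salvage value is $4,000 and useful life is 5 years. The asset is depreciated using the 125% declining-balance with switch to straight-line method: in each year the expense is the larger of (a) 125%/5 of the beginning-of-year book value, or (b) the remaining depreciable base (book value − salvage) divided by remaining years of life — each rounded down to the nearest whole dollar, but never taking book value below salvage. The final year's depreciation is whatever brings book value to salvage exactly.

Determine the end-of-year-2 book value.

Depreciable base = $34,482 − $4,000 = $30,482.
Year 1: DB = ⌊$34,482 × 125%/5⌋ = $8,620; SL = ⌊$30,482/5⌋ = $6,096 → take DB $8,620. Book value $25,862.
Year 2: DB = ⌊$25,862 × 125%/5⌋ = $6,465; SL = ⌊$21,862/4⌋ = $5,465 → take DB $6,465. Book value $19,397.

$19,397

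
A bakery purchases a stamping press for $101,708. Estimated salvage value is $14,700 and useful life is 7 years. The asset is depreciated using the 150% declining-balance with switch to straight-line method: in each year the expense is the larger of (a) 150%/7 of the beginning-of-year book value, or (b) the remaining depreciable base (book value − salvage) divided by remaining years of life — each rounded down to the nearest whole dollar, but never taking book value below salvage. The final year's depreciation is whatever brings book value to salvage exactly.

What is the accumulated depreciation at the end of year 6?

Depreciable base = $101,708 − $14,700 = $87,008.
Year 1: DB = ⌊$101,708 × 150%/7⌋ = $21,794; SL = ⌊$87,008/7⌋ = $12,429 → take DB $21,794. Book value $79,914.
Year 2: DB = ⌊$79,914 × 150%/7⌋ = $17,124; SL = ⌊$65,214/6⌋ = $10,869 → take DB $17,124. Book value $62,790.
Year 3: DB = ⌊$62,790 × 150%/7⌋ = $13,455; SL = ⌊$48,090/5⌋ = $9,618 → take DB $13,455. Book value $49,335.
Year 4: DB = ⌊$49,335 × 150%/7⌋ = $10,571; SL = ⌊$34,635/4⌋ = $8,658 → take DB $10,571. Book value $38,764.
Year 5: DB = ⌊$38,764 × 150%/7⌋ = $8,306; SL = ⌊$24,064/3⌋ = $8,021 → take DB $8,306. Book value $30,458.
Year 6: DB = ⌊$30,458 × 150%/7⌋ = $6,526; SL = ⌊$15,758/2⌋ = $7,879 → take SL $7,879. Book value $22,579.
Accumulated through year 6 = $101,708 − $22,579 = $79,129.

$79,129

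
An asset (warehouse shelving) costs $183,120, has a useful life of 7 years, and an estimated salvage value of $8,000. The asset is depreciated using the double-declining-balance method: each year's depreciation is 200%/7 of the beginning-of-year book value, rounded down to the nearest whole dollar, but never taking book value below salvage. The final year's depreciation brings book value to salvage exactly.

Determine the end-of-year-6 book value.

$24,321

Depreciable base = $183,120 − $8,000 = $175,120.
Year 1: ⌊$183,120 × 200%/7⌋ = $52,320. Book value $130,800.
Year 2: ⌊$130,800 × 200%/7⌋ = $37,371. Book value $93,429.
Year 3: ⌊$93,429 × 200%/7⌋ = $26,694. Book value $66,735.
Year 4: ⌊$66,735 × 200%/7⌋ = $19,067. Book value $47,668.
Year 5: ⌊$47,668 × 200%/7⌋ = $13,619. Book value $34,049.
Year 6: ⌊$34,049 × 200%/7⌋ = $9,728. Book value $24,321.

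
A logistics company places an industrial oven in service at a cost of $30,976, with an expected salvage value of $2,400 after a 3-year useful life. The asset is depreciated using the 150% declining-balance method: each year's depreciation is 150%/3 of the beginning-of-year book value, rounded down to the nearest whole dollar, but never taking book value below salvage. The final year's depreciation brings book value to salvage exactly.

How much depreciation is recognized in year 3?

Depreciable base = $30,976 − $2,400 = $28,576.
Year 1: ⌊$30,976 × 150%/3⌋ = $15,488. Book value $15,488.
Year 2: ⌊$15,488 × 150%/3⌋ = $7,744. Book value $7,744.
Year 3 (final): $7,744 − $2,400 = $5,344. Book value $2,400.

$5,344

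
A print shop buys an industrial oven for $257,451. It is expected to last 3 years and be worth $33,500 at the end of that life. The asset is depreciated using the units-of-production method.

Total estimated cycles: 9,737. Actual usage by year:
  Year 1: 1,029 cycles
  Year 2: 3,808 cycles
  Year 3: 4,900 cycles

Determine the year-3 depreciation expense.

Depreciable base = $257,451 − $33,500 = $223,951.
Rate = $223,951 / 9,737 cycles = $23 per cycle.
Year 1: 1,029 × $23 = $23,667. Book value $233,784.
Year 2: 3,808 × $23 = $87,584. Book value $146,200.
Year 3: 4,900 × $23 = $112,700. Book value $33,500.

$112,700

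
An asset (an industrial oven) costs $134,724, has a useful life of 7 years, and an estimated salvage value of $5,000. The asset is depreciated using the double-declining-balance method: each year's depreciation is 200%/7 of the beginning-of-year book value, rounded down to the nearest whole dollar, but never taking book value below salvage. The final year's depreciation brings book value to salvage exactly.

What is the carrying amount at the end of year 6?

$17,894

Depreciable base = $134,724 − $5,000 = $129,724.
Year 1: ⌊$134,724 × 200%/7⌋ = $38,492. Book value $96,232.
Year 2: ⌊$96,232 × 200%/7⌋ = $27,494. Book value $68,738.
Year 3: ⌊$68,738 × 200%/7⌋ = $19,639. Book value $49,099.
Year 4: ⌊$49,099 × 200%/7⌋ = $14,028. Book value $35,071.
Year 5: ⌊$35,071 × 200%/7⌋ = $10,020. Book value $25,051.
Year 6: ⌊$25,051 × 200%/7⌋ = $7,157. Book value $17,894.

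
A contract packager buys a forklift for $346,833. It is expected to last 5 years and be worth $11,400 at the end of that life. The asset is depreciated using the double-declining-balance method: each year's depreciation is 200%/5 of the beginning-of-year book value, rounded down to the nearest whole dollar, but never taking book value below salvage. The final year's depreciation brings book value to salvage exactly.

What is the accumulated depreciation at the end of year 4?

Depreciable base = $346,833 − $11,400 = $335,433.
Year 1: ⌊$346,833 × 200%/5⌋ = $138,733. Book value $208,100.
Year 2: ⌊$208,100 × 200%/5⌋ = $83,240. Book value $124,860.
Year 3: ⌊$124,860 × 200%/5⌋ = $49,944. Book value $74,916.
Year 4: ⌊$74,916 × 200%/5⌋ = $29,966. Book value $44,950.
Accumulated through year 4 = $346,833 − $44,950 = $301,883.

$301,883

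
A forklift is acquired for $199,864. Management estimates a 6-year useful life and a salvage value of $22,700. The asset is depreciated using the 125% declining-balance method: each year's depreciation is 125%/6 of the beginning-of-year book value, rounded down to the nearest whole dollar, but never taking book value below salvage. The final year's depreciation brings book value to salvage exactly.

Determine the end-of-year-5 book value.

$62,153

Depreciable base = $199,864 − $22,700 = $177,164.
Year 1: ⌊$199,864 × 125%/6⌋ = $41,638. Book value $158,226.
Year 2: ⌊$158,226 × 125%/6⌋ = $32,963. Book value $125,263.
Year 3: ⌊$125,263 × 125%/6⌋ = $26,096. Book value $99,167.
Year 4: ⌊$99,167 × 125%/6⌋ = $20,659. Book value $78,508.
Year 5: ⌊$78,508 × 125%/6⌋ = $16,355. Book value $62,153.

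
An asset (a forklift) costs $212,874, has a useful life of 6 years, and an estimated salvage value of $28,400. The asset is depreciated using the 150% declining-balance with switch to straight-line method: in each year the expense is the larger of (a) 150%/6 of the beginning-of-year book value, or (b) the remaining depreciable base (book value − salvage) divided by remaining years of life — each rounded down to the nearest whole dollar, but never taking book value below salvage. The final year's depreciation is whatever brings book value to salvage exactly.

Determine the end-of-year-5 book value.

Depreciable base = $212,874 − $28,400 = $184,474.
Year 1: DB = ⌊$212,874 × 150%/6⌋ = $53,218; SL = ⌊$184,474/6⌋ = $30,745 → take DB $53,218. Book value $159,656.
Year 2: DB = ⌊$159,656 × 150%/6⌋ = $39,914; SL = ⌊$131,256/5⌋ = $26,251 → take DB $39,914. Book value $119,742.
Year 3: DB = ⌊$119,742 × 150%/6⌋ = $29,935; SL = ⌊$91,342/4⌋ = $22,835 → take DB $29,935. Book value $89,807.
Year 4: DB = ⌊$89,807 × 150%/6⌋ = $22,451; SL = ⌊$61,407/3⌋ = $20,469 → take DB $22,451. Book value $67,356.
Year 5: DB = ⌊$67,356 × 150%/6⌋ = $16,839; SL = ⌊$38,956/2⌋ = $19,478 → take SL $19,478. Book value $47,878.

$47,878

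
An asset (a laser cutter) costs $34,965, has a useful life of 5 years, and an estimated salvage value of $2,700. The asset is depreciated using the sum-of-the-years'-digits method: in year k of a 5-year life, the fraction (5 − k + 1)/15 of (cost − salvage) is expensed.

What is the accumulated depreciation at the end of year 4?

$30,114

Depreciable base = $34,965 − $2,700 = $32,265.
Sum of the years' digits = 5+4+3+2+1 = 15.
Year 1: $32,265 × 5/15 = $10,755. Book value $24,210.
Year 2: $32,265 × 4/15 = $8,604. Book value $15,606.
Year 3: $32,265 × 3/15 = $6,453. Book value $9,153.
Year 4: $32,265 × 2/15 = $4,302. Book value $4,851.
Accumulated through year 4 = $34,965 − $4,851 = $30,114.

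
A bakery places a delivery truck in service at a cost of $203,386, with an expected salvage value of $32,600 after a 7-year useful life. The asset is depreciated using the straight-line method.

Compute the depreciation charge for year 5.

Depreciable base = $203,386 − $32,600 = $170,786.
Annual expense = $170,786 / 7 = $24,398.

$24,398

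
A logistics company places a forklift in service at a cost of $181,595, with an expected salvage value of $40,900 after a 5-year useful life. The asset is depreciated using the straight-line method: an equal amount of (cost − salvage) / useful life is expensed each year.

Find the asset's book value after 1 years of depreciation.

Depreciable base = $181,595 − $40,900 = $140,695.
Annual expense = $140,695 / 5 = $28,139.
End of year 1: book value $153,456.

$153,456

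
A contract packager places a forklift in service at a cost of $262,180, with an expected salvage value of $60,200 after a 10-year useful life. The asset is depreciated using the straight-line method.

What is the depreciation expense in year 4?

$20,198

Depreciable base = $262,180 − $60,200 = $201,980.
Annual expense = $201,980 / 10 = $20,198.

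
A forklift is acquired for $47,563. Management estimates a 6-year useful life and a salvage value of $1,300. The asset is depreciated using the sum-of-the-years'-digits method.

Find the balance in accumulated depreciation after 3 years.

$33,045

Depreciable base = $47,563 − $1,300 = $46,263.
Sum of the years' digits = 6+5+4+3+2+1 = 21.
Year 1: $46,263 × 6/21 = $13,218. Book value $34,345.
Year 2: $46,263 × 5/21 = $11,015. Book value $23,330.
Year 3: $46,263 × 4/21 = $8,812. Book value $14,518.
Accumulated through year 3 = $47,563 − $14,518 = $33,045.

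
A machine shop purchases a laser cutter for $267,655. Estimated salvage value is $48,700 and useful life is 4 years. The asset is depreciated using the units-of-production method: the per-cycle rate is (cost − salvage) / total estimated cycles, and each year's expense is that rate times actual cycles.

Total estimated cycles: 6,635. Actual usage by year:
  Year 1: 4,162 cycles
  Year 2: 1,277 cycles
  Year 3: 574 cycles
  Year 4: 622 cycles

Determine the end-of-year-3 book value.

$69,226

Depreciable base = $267,655 − $48,700 = $218,955.
Rate = $218,955 / 6,635 cycles = $33 per cycle.
Year 1: 4,162 × $33 = $137,346. Book value $130,309.
Year 2: 1,277 × $33 = $42,141. Book value $88,168.
Year 3: 574 × $33 = $18,942. Book value $69,226.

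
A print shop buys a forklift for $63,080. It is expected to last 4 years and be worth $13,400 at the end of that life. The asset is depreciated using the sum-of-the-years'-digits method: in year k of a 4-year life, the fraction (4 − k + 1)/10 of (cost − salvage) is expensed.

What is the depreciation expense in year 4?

$4,968

Depreciable base = $63,080 − $13,400 = $49,680.
Sum of the years' digits = 4+3+2+1 = 10.
Year 1: $49,680 × 4/10 = $19,872. Book value $43,208.
Year 2: $49,680 × 3/10 = $14,904. Book value $28,304.
Year 3: $49,680 × 2/10 = $9,936. Book value $18,368.
Year 4: $49,680 × 1/10 = $4,968. Book value $13,400.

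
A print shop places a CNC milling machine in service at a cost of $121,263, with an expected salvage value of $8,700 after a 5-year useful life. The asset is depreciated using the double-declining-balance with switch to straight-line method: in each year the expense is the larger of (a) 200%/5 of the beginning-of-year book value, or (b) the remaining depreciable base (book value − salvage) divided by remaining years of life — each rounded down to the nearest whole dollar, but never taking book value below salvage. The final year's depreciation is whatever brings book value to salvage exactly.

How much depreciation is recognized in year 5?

$7,016

Depreciable base = $121,263 − $8,700 = $112,563.
Year 1: DB = ⌊$121,263 × 200%/5⌋ = $48,505; SL = ⌊$112,563/5⌋ = $22,512 → take DB $48,505. Book value $72,758.
Year 2: DB = ⌊$72,758 × 200%/5⌋ = $29,103; SL = ⌊$64,058/4⌋ = $16,014 → take DB $29,103. Book value $43,655.
Year 3: DB = ⌊$43,655 × 200%/5⌋ = $17,462; SL = ⌊$34,955/3⌋ = $11,651 → take DB $17,462. Book value $26,193.
Year 4: DB = ⌊$26,193 × 200%/5⌋ = $10,477; SL = ⌊$17,493/2⌋ = $8,746 → take DB $10,477. Book value $15,716.
Year 5 (final): $15,716 − $8,700 = $7,016. Book value $8,700.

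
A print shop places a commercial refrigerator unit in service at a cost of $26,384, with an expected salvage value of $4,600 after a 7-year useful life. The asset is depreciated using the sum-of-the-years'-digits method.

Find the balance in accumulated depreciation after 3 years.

Depreciable base = $26,384 − $4,600 = $21,784.
Sum of the years' digits = 7+6+5+4+3+2+1 = 28.
Year 1: $21,784 × 7/28 = $5,446. Book value $20,938.
Year 2: $21,784 × 6/28 = $4,668. Book value $16,270.
Year 3: $21,784 × 5/28 = $3,890. Book value $12,380.
Accumulated through year 3 = $26,384 − $12,380 = $14,004.

$14,004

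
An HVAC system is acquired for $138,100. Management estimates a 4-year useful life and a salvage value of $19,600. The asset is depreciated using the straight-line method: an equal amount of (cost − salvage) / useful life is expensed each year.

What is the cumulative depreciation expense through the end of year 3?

Depreciable base = $138,100 − $19,600 = $118,500.
Annual expense = $118,500 / 4 = $29,625.
End of year 1: book value $108,475.
End of year 2: book value $78,850.
End of year 3: book value $49,225.
Accumulated through year 3 = $138,100 − $49,225 = $88,875.

$88,875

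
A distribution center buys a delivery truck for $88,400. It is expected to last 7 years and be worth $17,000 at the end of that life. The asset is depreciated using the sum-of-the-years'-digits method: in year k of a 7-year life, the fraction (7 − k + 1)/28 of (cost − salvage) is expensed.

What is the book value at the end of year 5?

$24,650

Depreciable base = $88,400 − $17,000 = $71,400.
Sum of the years' digits = 7+6+5+4+3+2+1 = 28.
Year 1: $71,400 × 7/28 = $17,850. Book value $70,550.
Year 2: $71,400 × 6/28 = $15,300. Book value $55,250.
Year 3: $71,400 × 5/28 = $12,750. Book value $42,500.
Year 4: $71,400 × 4/28 = $10,200. Book value $32,300.
Year 5: $71,400 × 3/28 = $7,650. Book value $24,650.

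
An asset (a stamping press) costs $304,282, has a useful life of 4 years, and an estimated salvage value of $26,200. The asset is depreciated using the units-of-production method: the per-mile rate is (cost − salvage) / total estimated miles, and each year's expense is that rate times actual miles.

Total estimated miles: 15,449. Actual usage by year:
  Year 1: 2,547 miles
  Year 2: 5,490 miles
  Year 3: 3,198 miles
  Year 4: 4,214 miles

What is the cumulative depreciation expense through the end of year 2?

$144,666

Depreciable base = $304,282 − $26,200 = $278,082.
Rate = $278,082 / 15,449 miles = $18 per mile.
Year 1: 2,547 × $18 = $45,846. Book value $258,436.
Year 2: 5,490 × $18 = $98,820. Book value $159,616.
Accumulated through year 2 = $304,282 − $159,616 = $144,666.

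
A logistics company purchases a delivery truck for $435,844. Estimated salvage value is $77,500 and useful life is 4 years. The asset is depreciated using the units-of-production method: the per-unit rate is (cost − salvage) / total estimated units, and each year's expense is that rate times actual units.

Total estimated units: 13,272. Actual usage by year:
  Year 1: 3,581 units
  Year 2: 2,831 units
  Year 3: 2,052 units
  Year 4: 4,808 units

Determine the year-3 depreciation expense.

Depreciable base = $435,844 − $77,500 = $358,344.
Rate = $358,344 / 13,272 units = $27 per unit.
Year 1: 3,581 × $27 = $96,687. Book value $339,157.
Year 2: 2,831 × $27 = $76,437. Book value $262,720.
Year 3: 2,052 × $27 = $55,404. Book value $207,316.

$55,404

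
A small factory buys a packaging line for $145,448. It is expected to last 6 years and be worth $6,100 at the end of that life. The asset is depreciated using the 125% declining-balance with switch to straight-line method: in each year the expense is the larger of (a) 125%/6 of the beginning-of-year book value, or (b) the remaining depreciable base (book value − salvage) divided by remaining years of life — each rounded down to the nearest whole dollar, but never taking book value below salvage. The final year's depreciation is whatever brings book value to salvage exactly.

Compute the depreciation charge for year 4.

$21,265

Depreciable base = $145,448 − $6,100 = $139,348.
Year 1: DB = ⌊$145,448 × 125%/6⌋ = $30,301; SL = ⌊$139,348/6⌋ = $23,224 → take DB $30,301. Book value $115,147.
Year 2: DB = ⌊$115,147 × 125%/6⌋ = $23,988; SL = ⌊$109,047/5⌋ = $21,809 → take DB $23,988. Book value $91,159.
Year 3: DB = ⌊$91,159 × 125%/6⌋ = $18,991; SL = ⌊$85,059/4⌋ = $21,264 → take SL $21,264. Book value $69,895.
Year 4: DB = ⌊$69,895 × 125%/6⌋ = $14,561; SL = ⌊$63,795/3⌋ = $21,265 → take SL $21,265. Book value $48,630.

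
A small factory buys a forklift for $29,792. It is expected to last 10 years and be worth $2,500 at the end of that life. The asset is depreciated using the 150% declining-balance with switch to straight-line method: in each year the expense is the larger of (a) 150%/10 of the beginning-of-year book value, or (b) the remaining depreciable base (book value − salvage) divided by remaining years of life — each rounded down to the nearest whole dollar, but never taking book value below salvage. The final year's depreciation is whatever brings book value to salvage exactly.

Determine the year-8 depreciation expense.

$2,144

Depreciable base = $29,792 − $2,500 = $27,292.
Year 1: DB = ⌊$29,792 × 150%/10⌋ = $4,468; SL = ⌊$27,292/10⌋ = $2,729 → take DB $4,468. Book value $25,324.
Year 2: DB = ⌊$25,324 × 150%/10⌋ = $3,798; SL = ⌊$22,824/9⌋ = $2,536 → take DB $3,798. Book value $21,526.
Year 3: DB = ⌊$21,526 × 150%/10⌋ = $3,228; SL = ⌊$19,026/8⌋ = $2,378 → take DB $3,228. Book value $18,298.
Year 4: DB = ⌊$18,298 × 150%/10⌋ = $2,744; SL = ⌊$15,798/7⌋ = $2,256 → take DB $2,744. Book value $15,554.
Year 5: DB = ⌊$15,554 × 150%/10⌋ = $2,333; SL = ⌊$13,054/6⌋ = $2,175 → take DB $2,333. Book value $13,221.
Year 6: DB = ⌊$13,221 × 150%/10⌋ = $1,983; SL = ⌊$10,721/5⌋ = $2,144 → take SL $2,144. Book value $11,077.
Year 7: DB = ⌊$11,077 × 150%/10⌋ = $1,661; SL = ⌊$8,577/4⌋ = $2,144 → take SL $2,144. Book value $8,933.
Year 8: DB = ⌊$8,933 × 150%/10⌋ = $1,339; SL = ⌊$6,433/3⌋ = $2,144 → take SL $2,144. Book value $6,789.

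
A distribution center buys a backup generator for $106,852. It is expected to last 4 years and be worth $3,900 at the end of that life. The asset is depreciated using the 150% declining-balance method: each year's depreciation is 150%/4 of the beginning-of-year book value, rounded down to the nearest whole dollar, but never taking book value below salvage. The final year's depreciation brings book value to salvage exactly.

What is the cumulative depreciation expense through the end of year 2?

$65,112

Depreciable base = $106,852 − $3,900 = $102,952.
Year 1: ⌊$106,852 × 150%/4⌋ = $40,069. Book value $66,783.
Year 2: ⌊$66,783 × 150%/4⌋ = $25,043. Book value $41,740.
Accumulated through year 2 = $106,852 − $41,740 = $65,112.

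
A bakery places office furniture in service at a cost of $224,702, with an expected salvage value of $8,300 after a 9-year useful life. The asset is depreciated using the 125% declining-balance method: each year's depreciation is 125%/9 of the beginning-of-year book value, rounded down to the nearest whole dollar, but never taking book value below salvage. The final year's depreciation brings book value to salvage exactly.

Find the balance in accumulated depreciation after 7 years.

$145,810

Depreciable base = $224,702 − $8,300 = $216,402.
Year 1: ⌊$224,702 × 125%/9⌋ = $31,208. Book value $193,494.
Year 2: ⌊$193,494 × 125%/9⌋ = $26,874. Book value $166,620.
Year 3: ⌊$166,620 × 125%/9⌋ = $23,141. Book value $143,479.
Year 4: ⌊$143,479 × 125%/9⌋ = $19,927. Book value $123,552.
Year 5: ⌊$123,552 × 125%/9⌋ = $17,160. Book value $106,392.
Year 6: ⌊$106,392 × 125%/9⌋ = $14,776. Book value $91,616.
Year 7: ⌊$91,616 × 125%/9⌋ = $12,724. Book value $78,892.
Accumulated through year 7 = $224,702 − $78,892 = $145,810.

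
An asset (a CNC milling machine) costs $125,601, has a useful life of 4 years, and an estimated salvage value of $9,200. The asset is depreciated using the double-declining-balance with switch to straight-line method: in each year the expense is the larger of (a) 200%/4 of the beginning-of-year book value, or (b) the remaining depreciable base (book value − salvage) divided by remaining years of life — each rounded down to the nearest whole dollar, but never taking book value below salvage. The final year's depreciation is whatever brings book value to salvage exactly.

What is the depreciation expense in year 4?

$6,501

Depreciable base = $125,601 − $9,200 = $116,401.
Year 1: DB = ⌊$125,601 × 200%/4⌋ = $62,800; SL = ⌊$116,401/4⌋ = $29,100 → take DB $62,800. Book value $62,801.
Year 2: DB = ⌊$62,801 × 200%/4⌋ = $31,400; SL = ⌊$53,601/3⌋ = $17,867 → take DB $31,400. Book value $31,401.
Year 3: DB = ⌊$31,401 × 200%/4⌋ = $15,700; SL = ⌊$22,201/2⌋ = $11,100 → take DB $15,700. Book value $15,701.
Year 4 (final): $15,701 − $9,200 = $6,501. Book value $9,200.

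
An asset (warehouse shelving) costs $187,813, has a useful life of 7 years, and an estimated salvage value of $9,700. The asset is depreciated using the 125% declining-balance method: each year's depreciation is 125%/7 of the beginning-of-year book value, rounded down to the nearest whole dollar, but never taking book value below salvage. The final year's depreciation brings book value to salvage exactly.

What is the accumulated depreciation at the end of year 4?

Depreciable base = $187,813 − $9,700 = $178,113.
Year 1: ⌊$187,813 × 125%/7⌋ = $33,538. Book value $154,275.
Year 2: ⌊$154,275 × 125%/7⌋ = $27,549. Book value $126,726.
Year 3: ⌊$126,726 × 125%/7⌋ = $22,629. Book value $104,097.
Year 4: ⌊$104,097 × 125%/7⌋ = $18,588. Book value $85,509.
Accumulated through year 4 = $187,813 − $85,509 = $102,304.

$102,304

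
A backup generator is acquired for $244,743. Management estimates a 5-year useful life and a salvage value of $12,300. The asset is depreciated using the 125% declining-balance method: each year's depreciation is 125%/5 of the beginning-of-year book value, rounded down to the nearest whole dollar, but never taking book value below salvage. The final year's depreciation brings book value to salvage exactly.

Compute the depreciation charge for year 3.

Depreciable base = $244,743 − $12,300 = $232,443.
Year 1: ⌊$244,743 × 125%/5⌋ = $61,185. Book value $183,558.
Year 2: ⌊$183,558 × 125%/5⌋ = $45,889. Book value $137,669.
Year 3: ⌊$137,669 × 125%/5⌋ = $34,417. Book value $103,252.

$34,417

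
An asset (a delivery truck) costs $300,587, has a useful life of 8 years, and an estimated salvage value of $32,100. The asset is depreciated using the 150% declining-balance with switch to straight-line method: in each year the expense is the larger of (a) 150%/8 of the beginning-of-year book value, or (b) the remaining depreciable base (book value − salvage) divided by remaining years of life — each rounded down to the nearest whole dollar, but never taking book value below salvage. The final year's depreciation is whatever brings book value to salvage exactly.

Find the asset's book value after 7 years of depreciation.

Depreciable base = $300,587 − $32,100 = $268,487.
Year 1: DB = ⌊$300,587 × 150%/8⌋ = $56,360; SL = ⌊$268,487/8⌋ = $33,560 → take DB $56,360. Book value $244,227.
Year 2: DB = ⌊$244,227 × 150%/8⌋ = $45,792; SL = ⌊$212,127/7⌋ = $30,303 → take DB $45,792. Book value $198,435.
Year 3: DB = ⌊$198,435 × 150%/8⌋ = $37,206; SL = ⌊$166,335/6⌋ = $27,722 → take DB $37,206. Book value $161,229.
Year 4: DB = ⌊$161,229 × 150%/8⌋ = $30,230; SL = ⌊$129,129/5⌋ = $25,825 → take DB $30,230. Book value $130,999.
Year 5: DB = ⌊$130,999 × 150%/8⌋ = $24,562; SL = ⌊$98,899/4⌋ = $24,724 → take SL $24,724. Book value $106,275.
Year 6: DB = ⌊$106,275 × 150%/8⌋ = $19,926; SL = ⌊$74,175/3⌋ = $24,725 → take SL $24,725. Book value $81,550.
Year 7: DB = ⌊$81,550 × 150%/8⌋ = $15,290; SL = ⌊$49,450/2⌋ = $24,725 → take SL $24,725. Book value $56,825.

$56,825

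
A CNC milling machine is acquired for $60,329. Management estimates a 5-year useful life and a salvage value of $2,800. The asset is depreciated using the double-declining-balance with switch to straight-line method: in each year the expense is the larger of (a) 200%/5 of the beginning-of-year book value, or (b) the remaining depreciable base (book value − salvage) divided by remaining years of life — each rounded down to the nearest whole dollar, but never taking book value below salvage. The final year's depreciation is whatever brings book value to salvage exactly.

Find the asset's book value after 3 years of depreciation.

Depreciable base = $60,329 − $2,800 = $57,529.
Year 1: DB = ⌊$60,329 × 200%/5⌋ = $24,131; SL = ⌊$57,529/5⌋ = $11,505 → take DB $24,131. Book value $36,198.
Year 2: DB = ⌊$36,198 × 200%/5⌋ = $14,479; SL = ⌊$33,398/4⌋ = $8,349 → take DB $14,479. Book value $21,719.
Year 3: DB = ⌊$21,719 × 200%/5⌋ = $8,687; SL = ⌊$18,919/3⌋ = $6,306 → take DB $8,687. Book value $13,032.

$13,032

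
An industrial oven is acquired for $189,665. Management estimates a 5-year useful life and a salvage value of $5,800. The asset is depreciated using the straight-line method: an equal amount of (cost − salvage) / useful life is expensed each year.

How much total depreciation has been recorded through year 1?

$36,773

Depreciable base = $189,665 − $5,800 = $183,865.
Annual expense = $183,865 / 5 = $36,773.
End of year 1: book value $152,892.
Accumulated through year 1 = $189,665 − $152,892 = $36,773.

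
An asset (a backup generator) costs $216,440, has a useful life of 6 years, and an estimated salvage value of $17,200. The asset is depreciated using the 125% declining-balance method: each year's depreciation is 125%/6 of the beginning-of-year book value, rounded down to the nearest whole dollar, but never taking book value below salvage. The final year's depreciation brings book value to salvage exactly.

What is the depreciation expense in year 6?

$50,107

Depreciable base = $216,440 − $17,200 = $199,240.
Year 1: ⌊$216,440 × 125%/6⌋ = $45,091. Book value $171,349.
Year 2: ⌊$171,349 × 125%/6⌋ = $35,697. Book value $135,652.
Year 3: ⌊$135,652 × 125%/6⌋ = $28,260. Book value $107,392.
Year 4: ⌊$107,392 × 125%/6⌋ = $22,373. Book value $85,019.
Year 5: ⌊$85,019 × 125%/6⌋ = $17,712. Book value $67,307.
Year 6 (final): $67,307 − $17,200 = $50,107. Book value $17,200.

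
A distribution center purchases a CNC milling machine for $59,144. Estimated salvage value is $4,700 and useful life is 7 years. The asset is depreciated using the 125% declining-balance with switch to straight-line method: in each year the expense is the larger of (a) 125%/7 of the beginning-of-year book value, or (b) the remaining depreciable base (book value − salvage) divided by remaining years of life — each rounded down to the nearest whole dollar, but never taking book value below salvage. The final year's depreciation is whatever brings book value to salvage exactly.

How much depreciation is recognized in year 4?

Depreciable base = $59,144 − $4,700 = $54,444.
Year 1: DB = ⌊$59,144 × 125%/7⌋ = $10,561; SL = ⌊$54,444/7⌋ = $7,777 → take DB $10,561. Book value $48,583.
Year 2: DB = ⌊$48,583 × 125%/7⌋ = $8,675; SL = ⌊$43,883/6⌋ = $7,313 → take DB $8,675. Book value $39,908.
Year 3: DB = ⌊$39,908 × 125%/7⌋ = $7,126; SL = ⌊$35,208/5⌋ = $7,041 → take DB $7,126. Book value $32,782.
Year 4: DB = ⌊$32,782 × 125%/7⌋ = $5,853; SL = ⌊$28,082/4⌋ = $7,020 → take SL $7,020. Book value $25,762.

$7,020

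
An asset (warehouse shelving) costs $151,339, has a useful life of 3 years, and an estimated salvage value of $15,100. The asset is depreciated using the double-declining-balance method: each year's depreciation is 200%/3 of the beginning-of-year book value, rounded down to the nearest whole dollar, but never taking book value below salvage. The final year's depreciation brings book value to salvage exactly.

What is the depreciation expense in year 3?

Depreciable base = $151,339 − $15,100 = $136,239.
Year 1: ⌊$151,339 × 200%/3⌋ = $100,892. Book value $50,447.
Year 2: ⌊$50,447 × 200%/3⌋ = $33,631. Book value $16,816.
Year 3 (final): $16,816 − $15,100 = $1,716. Book value $15,100.

$1,716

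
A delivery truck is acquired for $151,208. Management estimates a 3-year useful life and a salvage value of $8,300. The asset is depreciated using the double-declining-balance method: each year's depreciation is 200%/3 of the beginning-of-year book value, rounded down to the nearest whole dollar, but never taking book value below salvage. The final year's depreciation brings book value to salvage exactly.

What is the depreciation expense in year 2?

Depreciable base = $151,208 − $8,300 = $142,908.
Year 1: ⌊$151,208 × 200%/3⌋ = $100,805. Book value $50,403.
Year 2: ⌊$50,403 × 200%/3⌋ = $33,602. Book value $16,801.

$33,602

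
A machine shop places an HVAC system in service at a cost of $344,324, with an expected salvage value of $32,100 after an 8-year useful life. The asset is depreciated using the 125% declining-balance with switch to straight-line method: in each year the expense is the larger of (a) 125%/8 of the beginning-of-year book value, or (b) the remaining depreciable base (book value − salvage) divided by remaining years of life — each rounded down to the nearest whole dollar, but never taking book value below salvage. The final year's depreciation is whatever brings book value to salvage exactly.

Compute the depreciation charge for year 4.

$34,945

Depreciable base = $344,324 − $32,100 = $312,224.
Year 1: DB = ⌊$344,324 × 125%/8⌋ = $53,800; SL = ⌊$312,224/8⌋ = $39,028 → take DB $53,800. Book value $290,524.
Year 2: DB = ⌊$290,524 × 125%/8⌋ = $45,394; SL = ⌊$258,424/7⌋ = $36,917 → take DB $45,394. Book value $245,130.
Year 3: DB = ⌊$245,130 × 125%/8⌋ = $38,301; SL = ⌊$213,030/6⌋ = $35,505 → take DB $38,301. Book value $206,829.
Year 4: DB = ⌊$206,829 × 125%/8⌋ = $32,317; SL = ⌊$174,729/5⌋ = $34,945 → take SL $34,945. Book value $171,884.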